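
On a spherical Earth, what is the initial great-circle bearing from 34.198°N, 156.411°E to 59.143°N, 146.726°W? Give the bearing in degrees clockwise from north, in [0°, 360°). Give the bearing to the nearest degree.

Δλ = -146.726 − 156.411 = -303.137°; wrapped into (−180°, 180°]: 56.863°.
θ = atan2( sin Δλ · cos φ₂ , cos φ₁ · sin φ₂ − sin φ₁ · cos φ₂ · cos Δλ )
  = atan2(0.42948, 0.55244) = 37.863° → normalised to [0°, 360°): 37.863°.

38°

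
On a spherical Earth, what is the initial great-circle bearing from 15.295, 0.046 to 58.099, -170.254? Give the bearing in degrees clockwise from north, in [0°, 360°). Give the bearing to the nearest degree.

Δλ = -170.254 − 0.046 = -170.300°.
θ = atan2( sin Δλ · cos φ₂ , cos φ₁ · sin φ₂ − sin φ₁ · cos φ₂ · cos Δλ )
  = atan2(-0.08904, 0.95630) = -5.319° → normalised to [0°, 360°): 354.681°.

355°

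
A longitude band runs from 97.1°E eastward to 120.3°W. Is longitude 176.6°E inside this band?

Yes

Band width going east from +97.1° to -120.3°: ((-120.3 − 97.1) mod 360) = 142.6°.
Offset of +176.6° east of the west edge: ((176.6 − 97.1) mod 360) = 79.5°.
79.5° ≤ 142.6° ⇒ inside.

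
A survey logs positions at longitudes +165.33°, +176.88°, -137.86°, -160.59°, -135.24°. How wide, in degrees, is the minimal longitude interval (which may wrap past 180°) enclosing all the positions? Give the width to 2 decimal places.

59.43°

Sort the longitudes: -160.59°, -137.86°, -135.24°, +165.33°, +176.88°.
Eastward gaps between consecutive values (wrapping around): 22.73°, 2.62°, 300.57°, 11.55°, 22.53°.
Largest gap = 300.57° ⇒ minimal covering band is its complement: 360° − 300.57° = 59.43°.
Band runs from +165.33° eastward to -135.24°, crossing the antimeridian.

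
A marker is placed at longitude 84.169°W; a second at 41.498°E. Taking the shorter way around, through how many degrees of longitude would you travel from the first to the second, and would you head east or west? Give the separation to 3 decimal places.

125.667° east

Raw difference: 41.498 − -84.169 = 125.667°.
Normalise into (−180°, 180°]: 125.667° stays 125.667°.
Positive ⇒ the second point lies to the east; separation 125.667°.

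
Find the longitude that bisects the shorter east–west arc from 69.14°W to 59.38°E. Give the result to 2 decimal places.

Signed shortest Δλ from -69.14° to +59.38° is +128.52°.
Midpoint longitude = -69.14° + (+128.52°)/2 = -69.14° + 64.26° = -4.88°.

4.88°W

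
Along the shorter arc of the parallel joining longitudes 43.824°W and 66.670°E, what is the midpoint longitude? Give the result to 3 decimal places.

11.423°E

Signed shortest Δλ from -43.824° to +66.670° is +110.494°.
Midpoint longitude = -43.824° + (+110.494°)/2 = -43.824° + 55.247° = +11.423°.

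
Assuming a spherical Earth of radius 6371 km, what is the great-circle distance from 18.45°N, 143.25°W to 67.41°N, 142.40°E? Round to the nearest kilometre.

Δλ = 142.40 − -143.25 = 285.65°; wrapped into (−180°, 180°]: -74.35°.
Δφ = 67.41 − 18.45 = 48.96°.
a = sin²(Δφ/2) + cos φ₁ · cos φ₂ · sin²(Δλ/2) = 0.304753.
c = 2·atan2(√a, √(1−a)) = 1.16963 rad → d = 6371·c ≈ 7451.70 km.

7452 km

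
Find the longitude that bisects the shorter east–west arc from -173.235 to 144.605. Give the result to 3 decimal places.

Signed shortest Δλ from -173.235° to +144.605° is -42.160°.
Midpoint longitude = -173.235° + (-42.160°)/2 = -173.235° − 21.080° = -194.315°.
Normalise into (−180°, 180°]: +165.685°.
(The naïve average (-173.235 + +144.605)/2 = -14.315° is on the wrong side of the globe.)

+165.685°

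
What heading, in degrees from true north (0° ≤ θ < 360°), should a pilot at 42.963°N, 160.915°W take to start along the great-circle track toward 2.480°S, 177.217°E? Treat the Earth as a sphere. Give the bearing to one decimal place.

Δλ = 177.217 − -160.915 = 338.132°; wrapped into (−180°, 180°]: -21.868°.
θ = atan2( sin Δλ · cos φ₂ , cos φ₁ · sin φ₂ − sin φ₁ · cos φ₂ · cos Δλ )
  = atan2(-0.37212, -0.66356) = -150.717° → normalised to [0°, 360°): 209.283°.

209.3°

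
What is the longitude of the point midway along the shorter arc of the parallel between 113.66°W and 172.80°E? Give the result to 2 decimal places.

150.43°W

Signed shortest Δλ from -113.66° to +172.80° is -73.54°.
Midpoint longitude = -113.66° + (-73.54°)/2 = -113.66° − 36.77° = -150.43°.
(The naïve average (-113.66 + +172.80)/2 = 29.57° is on the wrong side of the globe.)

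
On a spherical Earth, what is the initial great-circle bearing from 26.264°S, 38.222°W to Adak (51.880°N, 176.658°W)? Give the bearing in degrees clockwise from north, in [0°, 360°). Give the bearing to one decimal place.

320.7°

Δλ = -176.658 − -38.222 = -138.436°.
θ = atan2( sin Δλ · cos φ₂ , cos φ₁ · sin φ₂ − sin φ₁ · cos φ₂ · cos Δλ )
  = atan2(-0.40956, 0.50112) = -39.259° → normalised to [0°, 360°): 320.741°.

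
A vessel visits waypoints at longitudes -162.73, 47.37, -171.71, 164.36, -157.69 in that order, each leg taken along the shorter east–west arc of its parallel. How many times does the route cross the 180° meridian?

Leg 1: -162.73° → +47.37°, shortest Δλ = -149.9° (west) — crosses 180°.
Leg 2: +47.37° → -171.71°, shortest Δλ = 140.92° (east) — crosses 180°.
Leg 3: -171.71° → +164.36°, shortest Δλ = -23.93° (west) — crosses 180°.
Leg 4: +164.36° → -157.69°, shortest Δλ = 37.95° (east) — crosses 180°.
Total crossings: 4.

4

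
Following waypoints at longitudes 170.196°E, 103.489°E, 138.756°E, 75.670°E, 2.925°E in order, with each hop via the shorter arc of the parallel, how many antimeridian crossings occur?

Leg 1: +170.196° → +103.489°, shortest Δλ = -66.707° (west) — does not cross 180°.
Leg 2: +103.489° → +138.756°, shortest Δλ = 35.267° (east) — does not cross 180°.
Leg 3: +138.756° → +75.670°, shortest Δλ = -63.086° (west) — does not cross 180°.
Leg 4: +75.670° → +2.925°, shortest Δλ = -72.745° (west) — does not cross 180°.
Total crossings: 0.

0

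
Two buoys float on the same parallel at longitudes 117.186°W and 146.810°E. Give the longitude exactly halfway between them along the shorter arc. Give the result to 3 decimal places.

165.188°W

Signed shortest Δλ from -117.186° to +146.810° is -96.004°.
Midpoint longitude = -117.186° + (-96.004°)/2 = -117.186° − 48.002° = -165.188°.
(The naïve average (-117.186 + +146.810)/2 = 14.812° is on the wrong side of the globe.)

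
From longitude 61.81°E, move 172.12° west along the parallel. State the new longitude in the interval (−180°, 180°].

Start at +61.81°; shift −172.12° → -110.31°.
-110.31° already lies in (−180°, 180°].

110.31°W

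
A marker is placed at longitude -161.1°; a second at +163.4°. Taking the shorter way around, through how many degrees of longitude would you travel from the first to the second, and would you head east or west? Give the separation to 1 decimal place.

35.5° west

Raw difference: 163.4 − -161.1 = 324.5°.
Normalise into (−180°, 180°]: 324.5° − 360° = -35.5°.
Negative ⇒ the second point lies to the west; separation 35.5°.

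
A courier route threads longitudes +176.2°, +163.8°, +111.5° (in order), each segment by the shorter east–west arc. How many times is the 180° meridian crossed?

Leg 1: +176.2° → +163.8°, shortest Δλ = -12.4° (west) — does not cross 180°.
Leg 2: +163.8° → +111.5°, shortest Δλ = -52.3° (west) — does not cross 180°.
Total crossings: 0.

0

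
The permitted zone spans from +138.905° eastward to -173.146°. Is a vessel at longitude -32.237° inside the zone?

No

Band width going east from +138.905° to -173.146°: ((-173.146 − 138.905) mod 360) = 47.949°.
Offset of -32.237° east of the west edge: ((-32.237 − 138.905) mod 360) = 188.858°.
188.858° > 47.949° ⇒ outside.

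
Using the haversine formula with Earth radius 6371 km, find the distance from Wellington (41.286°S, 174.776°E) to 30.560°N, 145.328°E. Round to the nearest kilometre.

Δλ = 145.328 − 174.776 = -29.448°.
Δφ = 30.560 − -41.286 = 71.846°.
a = sin²(Δφ/2) + cos φ₁ · cos φ₂ · sin²(Δλ/2) = 0.386013.
c = 2·atan2(√a, √(1−a)) = 1.34080 rad → d = 6371·c ≈ 8542.23 km.

8542 km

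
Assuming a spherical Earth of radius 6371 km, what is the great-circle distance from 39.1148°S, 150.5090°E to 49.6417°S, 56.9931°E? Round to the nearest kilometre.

7034 km

Δλ = 56.9931 − 150.5090 = -93.5159°.
Δφ = -49.6417 − -39.1148 = -10.5269°.
a = sin²(Δφ/2) + cos φ₁ · cos φ₂ · sin²(Δλ/2) = 0.275039.
c = 2·atan2(√a, √(1−a)) = 1.10412 rad → d = 6371·c ≈ 7034.34 km.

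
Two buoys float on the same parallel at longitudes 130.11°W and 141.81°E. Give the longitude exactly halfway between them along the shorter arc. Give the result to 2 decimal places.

174.15°W

Signed shortest Δλ from -130.11° to +141.81° is -88.08°.
Midpoint longitude = -130.11° + (-88.08°)/2 = -130.11° − 44.04° = -174.15°.
(The naïve average (-130.11 + +141.81)/2 = 5.85° is on the wrong side of the globe.)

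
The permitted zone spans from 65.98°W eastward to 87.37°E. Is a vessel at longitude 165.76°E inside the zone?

Band width going east from -65.98° to +87.37°: ((87.37 − -65.98) mod 360) = 153.35°.
Offset of +165.76° east of the west edge: ((165.76 − -65.98) mod 360) = 231.74°.
231.74° > 153.35° ⇒ outside.

No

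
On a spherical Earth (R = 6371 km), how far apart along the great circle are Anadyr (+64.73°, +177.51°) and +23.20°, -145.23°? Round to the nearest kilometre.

Δλ = -145.23 − 177.51 = -322.74°; wrapped into (−180°, 180°]: 37.26°.
Δφ = 23.20 − 64.73 = -41.53°.
a = sin²(Δφ/2) + cos φ₁ · cos φ₂ · sin²(Δλ/2) = 0.165737.
c = 2·atan2(√a, √(1−a)) = 0.83857 rad → d = 6371·c ≈ 5342.54 km.

5343 km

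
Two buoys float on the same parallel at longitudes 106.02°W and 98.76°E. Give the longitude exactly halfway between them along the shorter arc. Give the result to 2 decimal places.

176.37°E

Signed shortest Δλ from -106.02° to +98.76° is -155.22°.
Midpoint longitude = -106.02° + (-155.22°)/2 = -106.02° − 77.61° = -183.63°.
Normalise into (−180°, 180°]: +176.37°.
(The naïve average (-106.02 + +98.76)/2 = -3.63° is on the wrong side of the globe.)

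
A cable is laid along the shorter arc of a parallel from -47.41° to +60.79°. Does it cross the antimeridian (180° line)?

Signed shortest Δλ = ((60.79 − -47.41 + 180) mod 360) − 180 = 108.2°.
Going east by 108.2° from -47.41° reaches +60.79° without touching 180°.

No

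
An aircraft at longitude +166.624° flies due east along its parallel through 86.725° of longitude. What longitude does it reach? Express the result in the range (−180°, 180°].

-106.651°

Start at +166.624°; shift +86.725° → +253.349°.
+253.349° lies outside (−180°, 180°]; subtract 360° → -106.651°.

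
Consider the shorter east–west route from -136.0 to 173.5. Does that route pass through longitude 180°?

Yes

Naïve |173.5 − -136.0| = 309.5° > 180°, so the shorter arc goes the other way round — across 180°.
Signed shortest Δλ = ((173.5 − -136.0 + 180) mod 360) − 180 = -50.5°.
Going west by 50.5° from -136.0° passes through 180° before reaching +173.5°.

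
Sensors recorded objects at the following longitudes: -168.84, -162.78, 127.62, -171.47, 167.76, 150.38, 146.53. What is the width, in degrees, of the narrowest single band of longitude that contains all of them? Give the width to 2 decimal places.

69.60°

Sort the longitudes: -171.47°, -168.84°, -162.78°, +127.62°, +146.53°, +150.38°, +167.76°.
Eastward gaps between consecutive values (wrapping around): 2.63°, 6.06°, 290.40°, 18.91°, 3.85°, 17.38°, 20.77°.
Largest gap = 290.40° ⇒ minimal covering band is its complement: 360° − 290.40° = 69.60°.
Band runs from +127.62° eastward to -162.78°, crossing the antimeridian.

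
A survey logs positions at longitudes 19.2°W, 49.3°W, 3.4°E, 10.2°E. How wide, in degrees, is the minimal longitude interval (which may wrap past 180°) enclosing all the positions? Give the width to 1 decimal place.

Sort the longitudes: -49.3°, -19.2°, +3.4°, +10.2°.
Eastward gaps between consecutive values (wrapping around): 30.1°, 22.6°, 6.8°, 300.5°.
Largest gap = 300.5° ⇒ minimal covering band is its complement: 360° − 300.5° = 59.5°.
Band runs from -49.3° eastward to +10.2°.

59.5°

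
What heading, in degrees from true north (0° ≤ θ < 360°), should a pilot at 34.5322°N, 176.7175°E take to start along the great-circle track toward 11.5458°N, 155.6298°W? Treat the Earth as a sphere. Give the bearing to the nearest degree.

126°

Δλ = -155.6298 − 176.7175 = -332.3473°; wrapped into (−180°, 180°]: 27.6527°.
θ = atan2( sin Δλ · cos φ₂ , cos φ₁ · sin φ₂ − sin φ₁ · cos φ₂ · cos Δλ )
  = atan2(0.45472, -0.32707) = 125.727° → normalised to [0°, 360°): 125.727°.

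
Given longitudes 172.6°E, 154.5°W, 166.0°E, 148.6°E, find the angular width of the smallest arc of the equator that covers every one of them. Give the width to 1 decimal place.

56.9°

Sort the longitudes: -154.5°, +148.6°, +166.0°, +172.6°.
Eastward gaps between consecutive values (wrapping around): 303.1°, 17.4°, 6.6°, 32.9°.
Largest gap = 303.1° ⇒ minimal covering band is its complement: 360° − 303.1° = 56.9°.
Band runs from +148.6° eastward to -154.5°, crossing the antimeridian.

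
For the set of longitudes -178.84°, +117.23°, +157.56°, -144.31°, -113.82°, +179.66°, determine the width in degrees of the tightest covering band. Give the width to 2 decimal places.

Sort the longitudes: -178.84°, -144.31°, -113.82°, +117.23°, +157.56°, +179.66°.
Eastward gaps between consecutive values (wrapping around): 34.53°, 30.49°, 231.05°, 40.33°, 22.10°, 1.50°.
Largest gap = 231.05° ⇒ minimal covering band is its complement: 360° − 231.05° = 128.95°.
Band runs from +117.23° eastward to -113.82°, crossing the antimeridian.

128.95°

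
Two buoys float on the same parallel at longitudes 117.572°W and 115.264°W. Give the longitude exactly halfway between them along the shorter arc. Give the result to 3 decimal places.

Signed shortest Δλ from -117.572° to -115.264° is +2.308°.
Midpoint longitude = -117.572° + (+2.308°)/2 = -117.572° + 1.154° = -116.418°.

116.418°W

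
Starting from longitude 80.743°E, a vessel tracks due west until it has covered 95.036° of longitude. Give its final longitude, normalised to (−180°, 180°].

Start at +80.743°; shift −95.036° → -14.293°.
-14.293° already lies in (−180°, 180°].

14.293°W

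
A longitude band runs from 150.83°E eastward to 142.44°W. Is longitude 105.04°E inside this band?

Band width going east from +150.83° to -142.44°: ((-142.44 − 150.83) mod 360) = 66.73°.
Offset of +105.04° east of the west edge: ((105.04 − 150.83) mod 360) = 314.21°.
314.21° > 66.73° ⇒ outside.

No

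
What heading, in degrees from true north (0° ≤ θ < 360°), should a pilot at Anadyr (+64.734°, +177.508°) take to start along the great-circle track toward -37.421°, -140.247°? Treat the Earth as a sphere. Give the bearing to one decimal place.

Δλ = -140.247 − 177.508 = -317.755°; wrapped into (−180°, 180°]: 42.245°.
θ = atan2( sin Δλ · cos φ₂ , cos φ₁ · sin φ₂ − sin φ₁ · cos φ₂ · cos Δλ )
  = atan2(0.53394, -0.79104) = 145.982° → normalised to [0°, 360°): 145.982°.

146.0°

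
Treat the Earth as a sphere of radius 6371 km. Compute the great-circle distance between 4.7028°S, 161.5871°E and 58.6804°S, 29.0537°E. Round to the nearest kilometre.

11817 km

Δλ = 29.0537 − 161.5871 = -132.5334°.
Δφ = -58.6804 − -4.7028 = -53.9776°.
a = sin²(Δφ/2) + cos φ₁ · cos φ₂ · sin²(Δλ/2) = 0.640090.
c = 2·atan2(√a, √(1−a)) = 1.85478 rad → d = 6371·c ≈ 11816.79 km.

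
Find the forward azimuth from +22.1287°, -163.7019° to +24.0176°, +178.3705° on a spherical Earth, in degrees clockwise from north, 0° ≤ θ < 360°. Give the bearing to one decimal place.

Δλ = 178.3705 − -163.7019 = 342.0724°; wrapped into (−180°, 180°]: -17.9276°.
θ = atan2( sin Δλ · cos φ₂ , cos φ₁ · sin φ₂ − sin φ₁ · cos φ₂ · cos Δλ )
  = atan2(-0.28116, 0.04967) = -79.982° → normalised to [0°, 360°): 280.018°.

280.0°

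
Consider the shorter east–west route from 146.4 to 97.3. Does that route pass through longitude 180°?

No

Signed shortest Δλ = ((97.3 − 146.4 + 180) mod 360) − 180 = -49.1°.
Going west by 49.1° from +146.4° reaches +97.3° without touching 180°.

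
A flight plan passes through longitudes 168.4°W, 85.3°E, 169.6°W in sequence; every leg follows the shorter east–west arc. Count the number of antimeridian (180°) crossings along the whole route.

Leg 1: -168.4° → +85.3°, shortest Δλ = -106.3° (west) — crosses 180°.
Leg 2: +85.3° → -169.6°, shortest Δλ = 105.1° (east) — crosses 180°.
Total crossings: 2.

2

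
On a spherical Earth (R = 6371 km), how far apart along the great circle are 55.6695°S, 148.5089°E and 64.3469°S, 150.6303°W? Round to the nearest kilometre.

3371 km

Δλ = -150.6303 − 148.5089 = -299.1392°; wrapped into (−180°, 180°]: 60.8608°.
Δφ = -64.3469 − -55.6695 = -8.6774°.
a = sin²(Δφ/2) + cos φ₁ · cos φ₂ · sin²(Δλ/2) = 0.068357.
c = 2·atan2(√a, √(1−a)) = 0.52905 rad → d = 6371·c ≈ 3370.58 km.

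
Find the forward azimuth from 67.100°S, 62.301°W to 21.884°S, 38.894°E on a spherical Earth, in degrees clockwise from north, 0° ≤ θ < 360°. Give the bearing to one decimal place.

Δλ = 38.894 − -62.301 = 101.195°.
θ = atan2( sin Δλ · cos φ₂ , cos φ₁ · sin φ₂ − sin φ₁ · cos φ₂ · cos Δλ )
  = atan2(0.91028, -0.31100) = 108.863° → normalised to [0°, 360°): 108.863°.

108.9°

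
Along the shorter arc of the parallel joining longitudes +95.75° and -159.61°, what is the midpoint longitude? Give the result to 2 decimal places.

Signed shortest Δλ from +95.75° to -159.61° is +104.64°.
Midpoint longitude = +95.75° + (+104.64°)/2 = +95.75° + 52.32° = +148.07°.
(The naïve average (+95.75 + -159.61)/2 = -31.93° is on the wrong side of the globe.)

+148.07°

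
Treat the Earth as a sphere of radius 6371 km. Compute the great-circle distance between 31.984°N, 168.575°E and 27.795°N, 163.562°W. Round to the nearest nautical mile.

Δλ = -163.562 − 168.575 = -332.137°; wrapped into (−180°, 180°]: 27.863°.
Δφ = 27.795 − 31.984 = -4.189°.
a = sin²(Δφ/2) + cos φ₁ · cos φ₂ · sin²(Δλ/2) = 0.044830.
c = 2·atan2(√a, √(1−a)) = 0.42669 rad → d = 6371·c ≈ 2718.44 km ≈ 1467.84 nmi.

1468 nmi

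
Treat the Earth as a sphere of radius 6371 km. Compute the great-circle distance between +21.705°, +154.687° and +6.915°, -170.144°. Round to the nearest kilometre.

Δλ = -170.144 − 154.687 = -324.831°; wrapped into (−180°, 180°]: 35.169°.
Δφ = 6.915 − 21.705 = -14.790°.
a = sin²(Δφ/2) + cos φ₁ · cos φ₂ · sin²(Δλ/2) = 0.100750.
c = 2·atan2(√a, √(1−a)) = 0.64600 rad → d = 6371·c ≈ 4115.64 km.

4116 km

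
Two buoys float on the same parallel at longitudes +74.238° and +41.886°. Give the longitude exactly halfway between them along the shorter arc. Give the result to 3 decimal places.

Signed shortest Δλ from +74.238° to +41.886° is -32.352°.
Midpoint longitude = +74.238° + (-32.352°)/2 = +74.238° − 16.176° = +58.062°.

+58.062°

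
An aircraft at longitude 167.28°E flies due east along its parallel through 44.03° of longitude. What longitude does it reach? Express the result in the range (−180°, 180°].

148.69°W

Start at +167.28°; shift +44.03° → +211.31°.
+211.31° lies outside (−180°, 180°]; subtract 360° → -148.69°.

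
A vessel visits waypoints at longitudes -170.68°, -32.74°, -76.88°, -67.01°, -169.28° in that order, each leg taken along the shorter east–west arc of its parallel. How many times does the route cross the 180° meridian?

Leg 1: -170.68° → -32.74°, shortest Δλ = 137.94° (east) — does not cross 180°.
Leg 2: -32.74° → -76.88°, shortest Δλ = -44.14° (west) — does not cross 180°.
Leg 3: -76.88° → -67.01°, shortest Δλ = 9.87° (east) — does not cross 180°.
Leg 4: -67.01° → -169.28°, shortest Δλ = -102.27° (west) — does not cross 180°.
Total crossings: 0.

0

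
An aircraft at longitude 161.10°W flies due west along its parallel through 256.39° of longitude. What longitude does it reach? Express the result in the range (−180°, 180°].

57.49°W

Start at -161.10°; shift −256.39° → -417.49°.
-417.49° lies outside (−180°, 180°]; add 360° → -57.49°.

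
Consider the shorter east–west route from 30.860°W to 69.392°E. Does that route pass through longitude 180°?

No

Signed shortest Δλ = ((69.392 − -30.860 + 180) mod 360) − 180 = 100.252°.
Going east by 100.252° from -30.860° reaches +69.392° without touching 180°.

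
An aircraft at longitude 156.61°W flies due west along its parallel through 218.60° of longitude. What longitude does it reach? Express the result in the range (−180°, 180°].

Start at -156.61°; shift −218.60° → -375.21°.
-375.21° lies outside (−180°, 180°]; add 360° → -15.21°.

15.21°W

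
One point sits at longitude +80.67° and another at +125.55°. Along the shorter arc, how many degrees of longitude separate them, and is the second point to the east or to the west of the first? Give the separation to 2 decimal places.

Raw difference: 125.55 − 80.67 = 44.88°.
Normalise into (−180°, 180°]: 44.88° stays 44.88°.
Positive ⇒ the second point lies to the east; separation 44.88°.

44.88° east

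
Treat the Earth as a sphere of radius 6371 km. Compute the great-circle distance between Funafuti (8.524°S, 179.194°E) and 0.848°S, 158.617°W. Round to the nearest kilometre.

2601 km

Δλ = -158.617 − 179.194 = -337.811°; wrapped into (−180°, 180°]: 22.189°.
Δφ = -0.848 − -8.524 = 7.676°.
a = sin²(Δφ/2) + cos φ₁ · cos φ₂ · sin²(Δλ/2) = 0.041096.
c = 2·atan2(√a, √(1−a)) = 0.40827 rad → d = 6371·c ≈ 2601.10 km.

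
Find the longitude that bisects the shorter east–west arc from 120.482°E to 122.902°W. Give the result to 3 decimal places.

178.790°E

Signed shortest Δλ from +120.482° to -122.902° is +116.616°.
Midpoint longitude = +120.482° + (+116.616°)/2 = +120.482° + 58.308° = +178.790°.
(The naïve average (+120.482 + -122.902)/2 = -1.21° is on the wrong side of the globe.)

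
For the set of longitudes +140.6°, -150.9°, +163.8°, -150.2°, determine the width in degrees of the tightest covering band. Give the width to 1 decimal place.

69.2°

Sort the longitudes: -150.9°, -150.2°, +140.6°, +163.8°.
Eastward gaps between consecutive values (wrapping around): 0.7°, 290.8°, 23.2°, 45.3°.
Largest gap = 290.8° ⇒ minimal covering band is its complement: 360° − 290.8° = 69.2°.
Band runs from +140.6° eastward to -150.2°, crossing the antimeridian.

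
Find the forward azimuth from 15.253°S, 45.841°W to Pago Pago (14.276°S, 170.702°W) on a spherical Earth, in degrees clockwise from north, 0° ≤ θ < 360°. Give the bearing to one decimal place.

244.2°

Δλ = -170.702 − -45.841 = -124.861°.
θ = atan2( sin Δλ · cos φ₂ , cos φ₁ · sin φ₂ − sin φ₁ · cos φ₂ · cos Δλ )
  = atan2(-0.79520, -0.38364) = -115.755° → normalised to [0°, 360°): 244.245°.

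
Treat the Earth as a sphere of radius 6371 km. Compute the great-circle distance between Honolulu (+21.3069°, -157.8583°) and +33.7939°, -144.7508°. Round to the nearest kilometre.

1893 km

Δλ = -144.7508 − -157.8583 = 13.1075°.
Δφ = 33.7939 − 21.3069 = 12.4870°.
a = sin²(Δφ/2) + cos φ₁ · cos φ₂ · sin²(Δλ/2) = 0.021913.
c = 2·atan2(√a, √(1−a)) = 0.29716 rad → d = 6371·c ≈ 1893.18 km.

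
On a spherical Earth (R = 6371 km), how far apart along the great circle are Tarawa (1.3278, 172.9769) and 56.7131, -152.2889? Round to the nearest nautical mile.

Δλ = -152.2889 − 172.9769 = -325.2658°; wrapped into (−180°, 180°]: 34.7342°.
Δφ = 56.7131 − 1.3278 = 55.3853°.
a = sin²(Δφ/2) + cos φ₁ · cos φ₂ · sin²(Δλ/2) = 0.264859.
c = 2·atan2(√a, √(1−a)) = 1.08119 rad → d = 6371·c ≈ 6888.24 km ≈ 3719.35 nmi.

3719 nmi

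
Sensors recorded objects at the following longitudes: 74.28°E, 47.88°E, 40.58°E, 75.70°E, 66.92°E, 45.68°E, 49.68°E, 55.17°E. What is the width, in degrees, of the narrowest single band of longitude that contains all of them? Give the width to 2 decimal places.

35.12°

Sort the longitudes: +40.58°, +45.68°, +47.88°, +49.68°, +55.17°, +66.92°, +74.28°, +75.70°.
Eastward gaps between consecutive values (wrapping around): 5.10°, 2.20°, 1.80°, 5.49°, 11.75°, 7.36°, 1.42°, 324.88°.
Largest gap = 324.88° ⇒ minimal covering band is its complement: 360° − 324.88° = 35.12°.
Band runs from +40.58° eastward to +75.70°.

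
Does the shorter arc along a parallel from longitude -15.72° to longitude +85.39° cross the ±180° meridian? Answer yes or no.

No

Signed shortest Δλ = ((85.39 − -15.72 + 180) mod 360) − 180 = 101.11°.
Going east by 101.11° from -15.72° reaches +85.39° without touching 180°.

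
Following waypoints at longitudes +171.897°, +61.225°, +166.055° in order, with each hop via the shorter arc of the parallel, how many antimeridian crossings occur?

0

Leg 1: +171.897° → +61.225°, shortest Δλ = -110.672° (west) — does not cross 180°.
Leg 2: +61.225° → +166.055°, shortest Δλ = 104.83° (east) — does not cross 180°.
Total crossings: 0.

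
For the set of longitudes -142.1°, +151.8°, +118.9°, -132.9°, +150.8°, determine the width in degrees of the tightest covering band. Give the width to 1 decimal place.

Sort the longitudes: -142.1°, -132.9°, +118.9°, +150.8°, +151.8°.
Eastward gaps between consecutive values (wrapping around): 9.2°, 251.8°, 31.9°, 1.0°, 66.1°.
Largest gap = 251.8° ⇒ minimal covering band is its complement: 360° − 251.8° = 108.2°.
Band runs from +118.9° eastward to -132.9°, crossing the antimeridian.

108.2°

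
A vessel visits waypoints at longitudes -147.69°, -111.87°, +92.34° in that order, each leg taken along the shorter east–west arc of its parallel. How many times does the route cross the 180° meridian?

1

Leg 1: -147.69° → -111.87°, shortest Δλ = 35.82° (east) — does not cross 180°.
Leg 2: -111.87° → +92.34°, shortest Δλ = -155.79° (west) — crosses 180°.
Total crossings: 1.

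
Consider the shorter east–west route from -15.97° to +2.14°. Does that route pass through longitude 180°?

No

Signed shortest Δλ = ((2.14 − -15.97 + 180) mod 360) − 180 = 18.11°.
Going east by 18.11° from -15.97° reaches +2.14° without touching 180°.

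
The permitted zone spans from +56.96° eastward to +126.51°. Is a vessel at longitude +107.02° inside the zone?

Band width going east from +56.96° to +126.51°: ((126.51 − 56.96) mod 360) = 69.55°.
Offset of +107.02° east of the west edge: ((107.02 − 56.96) mod 360) = 50.06°.
50.06° ≤ 69.55° ⇒ inside.

Yes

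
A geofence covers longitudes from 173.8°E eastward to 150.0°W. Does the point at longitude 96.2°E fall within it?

Band width going east from +173.8° to -150.0°: ((-150.0 − 173.8) mod 360) = 36.2°.
Offset of +96.2° east of the west edge: ((96.2 − 173.8) mod 360) = 282.4°.
282.4° > 36.2° ⇒ outside.

No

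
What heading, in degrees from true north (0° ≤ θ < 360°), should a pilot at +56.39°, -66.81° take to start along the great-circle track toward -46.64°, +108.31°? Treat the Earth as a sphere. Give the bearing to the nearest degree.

Δλ = 108.31 − -66.81 = 175.12°.
θ = atan2( sin Δλ · cos φ₂ , cos φ₁ · sin φ₂ − sin φ₁ · cos φ₂ · cos Δλ )
  = atan2(0.05841, 0.16728) = 19.247° → normalised to [0°, 360°): 19.247°.

19°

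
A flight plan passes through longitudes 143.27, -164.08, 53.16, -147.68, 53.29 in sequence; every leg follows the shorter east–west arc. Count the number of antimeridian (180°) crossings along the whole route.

4

Leg 1: +143.27° → -164.08°, shortest Δλ = 52.65° (east) — crosses 180°.
Leg 2: -164.08° → +53.16°, shortest Δλ = -142.76° (west) — crosses 180°.
Leg 3: +53.16° → -147.68°, shortest Δλ = 159.16° (east) — crosses 180°.
Leg 4: -147.68° → +53.29°, shortest Δλ = -159.03° (west) — crosses 180°.
Total crossings: 4.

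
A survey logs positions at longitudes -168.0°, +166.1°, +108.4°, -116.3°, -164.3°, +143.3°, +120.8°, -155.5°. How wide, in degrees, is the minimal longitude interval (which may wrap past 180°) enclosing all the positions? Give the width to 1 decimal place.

135.3°

Sort the longitudes: -168.0°, -164.3°, -155.5°, -116.3°, +108.4°, +120.8°, +143.3°, +166.1°.
Eastward gaps between consecutive values (wrapping around): 3.7°, 8.8°, 39.2°, 224.7°, 12.4°, 22.5°, 22.8°, 25.9°.
Largest gap = 224.7° ⇒ minimal covering band is its complement: 360° − 224.7° = 135.3°.
Band runs from +108.4° eastward to -116.3°, crossing the antimeridian.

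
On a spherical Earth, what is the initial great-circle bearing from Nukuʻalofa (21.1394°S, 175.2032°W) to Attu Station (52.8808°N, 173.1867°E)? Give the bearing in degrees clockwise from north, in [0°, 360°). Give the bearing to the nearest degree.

Δλ = 173.1867 − -175.2032 = 348.3899°; wrapped into (−180°, 180°]: -11.6101°.
θ = atan2( sin Δλ · cos φ₂ , cos φ₁ · sin φ₂ − sin φ₁ · cos φ₂ · cos Δλ )
  = atan2(-0.12145, 0.95691) = -7.233° → normalised to [0°, 360°): 352.767°.

353°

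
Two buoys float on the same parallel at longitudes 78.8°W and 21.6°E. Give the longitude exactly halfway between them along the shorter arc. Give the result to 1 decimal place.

Signed shortest Δλ from -78.8° to +21.6° is +100.4°.
Midpoint longitude = -78.8° + (+100.4°)/2 = -78.8° + 50.2° = -28.6°.

28.6°W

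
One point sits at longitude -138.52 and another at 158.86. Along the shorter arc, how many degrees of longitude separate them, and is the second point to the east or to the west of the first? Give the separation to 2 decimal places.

62.62° west

Raw difference: 158.86 − -138.52 = 297.38°.
Normalise into (−180°, 180°]: 297.38° − 360° = -62.62°.
Negative ⇒ the second point lies to the west; separation 62.62°.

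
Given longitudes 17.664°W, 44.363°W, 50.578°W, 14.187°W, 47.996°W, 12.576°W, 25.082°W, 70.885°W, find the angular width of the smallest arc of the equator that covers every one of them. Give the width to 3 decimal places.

58.309°

Sort the longitudes: -70.885°, -50.578°, -47.996°, -44.363°, -25.082°, -17.664°, -14.187°, -12.576°.
Eastward gaps between consecutive values (wrapping around): 20.307°, 2.582°, 3.633°, 19.281°, 7.418°, 3.477°, 1.611°, 301.691°.
Largest gap = 301.691° ⇒ minimal covering band is its complement: 360° − 301.691° = 58.309°.
Band runs from -70.885° eastward to -12.576°.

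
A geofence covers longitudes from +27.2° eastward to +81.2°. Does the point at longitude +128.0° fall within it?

Band width going east from +27.2° to +81.2°: ((81.2 − 27.2) mod 360) = 54.0°.
Offset of +128.0° east of the west edge: ((128.0 − 27.2) mod 360) = 100.8°.
100.8° > 54.0° ⇒ outside.

No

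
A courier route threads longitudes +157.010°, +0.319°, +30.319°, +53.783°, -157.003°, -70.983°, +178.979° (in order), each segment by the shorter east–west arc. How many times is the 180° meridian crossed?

2

Leg 1: +157.010° → +0.319°, shortest Δλ = -156.691° (west) — does not cross 180°.
Leg 2: +0.319° → +30.319°, shortest Δλ = 30.0° (east) — does not cross 180°.
Leg 3: +30.319° → +53.783°, shortest Δλ = 23.464° (east) — does not cross 180°.
Leg 4: +53.783° → -157.003°, shortest Δλ = 149.214° (east) — crosses 180°.
Leg 5: -157.003° → -70.983°, shortest Δλ = 86.02° (east) — does not cross 180°.
Leg 6: -70.983° → +178.979°, shortest Δλ = -110.038° (west) — crosses 180°.
Total crossings: 2.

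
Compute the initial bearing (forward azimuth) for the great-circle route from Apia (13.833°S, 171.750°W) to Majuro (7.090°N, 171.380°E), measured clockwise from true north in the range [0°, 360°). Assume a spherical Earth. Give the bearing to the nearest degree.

Δλ = 171.380 − -171.750 = 343.130°; wrapped into (−180°, 180°]: -16.870°.
θ = atan2( sin Δλ · cos φ₂ , cos φ₁ · sin φ₂ − sin φ₁ · cos φ₂ · cos Δλ )
  = atan2(-0.28798, 0.34690) = -39.698° → normalised to [0°, 360°): 320.302°.

320°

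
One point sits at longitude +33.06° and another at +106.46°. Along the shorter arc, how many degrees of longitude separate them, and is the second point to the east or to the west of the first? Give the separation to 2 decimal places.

73.40° east

Raw difference: 106.46 − 33.06 = 73.4°.
Normalise into (−180°, 180°]: 73.4° stays 73.4°.
Positive ⇒ the second point lies to the east; separation 73.40°.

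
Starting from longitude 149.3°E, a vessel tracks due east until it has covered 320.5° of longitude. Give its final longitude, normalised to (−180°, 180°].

Start at +149.3°; shift +320.5° → +469.8°.
+469.8° lies outside (−180°, 180°]; subtract 360° → +109.8°.

109.8°E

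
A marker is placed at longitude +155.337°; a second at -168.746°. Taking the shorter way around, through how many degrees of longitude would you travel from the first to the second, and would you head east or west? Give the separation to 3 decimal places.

Raw difference: -168.746 − 155.337 = -324.083°.
Normalise into (−180°, 180°]: -324.083° + 360° = 35.917°.
Positive ⇒ the second point lies to the east; separation 35.917°.

35.917° east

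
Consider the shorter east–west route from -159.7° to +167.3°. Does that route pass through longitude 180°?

Naïve |167.3 − -159.7| = 327.0° > 180°, so the shorter arc goes the other way round — across 180°.
Signed shortest Δλ = ((167.3 − -159.7 + 180) mod 360) − 180 = -33.0°.
Going west by 33.0° from -159.7° passes through 180° before reaching +167.3°.

Yes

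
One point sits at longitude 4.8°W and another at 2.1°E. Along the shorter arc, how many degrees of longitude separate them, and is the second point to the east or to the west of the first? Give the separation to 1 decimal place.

6.9° east

Raw difference: 2.1 − -4.8 = 6.9°.
Normalise into (−180°, 180°]: 6.9° stays 6.9°.
Positive ⇒ the second point lies to the east; separation 6.9°.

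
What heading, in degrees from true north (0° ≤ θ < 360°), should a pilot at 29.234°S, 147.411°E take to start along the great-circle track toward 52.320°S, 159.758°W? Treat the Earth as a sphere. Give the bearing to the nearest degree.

Δλ = -159.758 − 147.411 = -307.169°; wrapped into (−180°, 180°]: 52.831°.
θ = atan2( sin Δλ · cos φ₂ , cos φ₁ · sin φ₂ − sin φ₁ · cos φ₂ · cos Δλ )
  = atan2(0.48708, -0.51028) = 136.332° → normalised to [0°, 360°): 136.332°.

136°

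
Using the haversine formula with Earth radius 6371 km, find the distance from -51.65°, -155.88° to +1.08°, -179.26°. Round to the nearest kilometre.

Δλ = -179.26 − -155.88 = -23.38°.
Δφ = 1.08 − -51.65 = 52.73°.
a = sin²(Δφ/2) + cos φ₁ · cos φ₂ · sin²(Δλ/2) = 0.222682.
c = 2·atan2(√a, √(1−a)) = 0.98287 rad → d = 6371·c ≈ 6261.87 km.

6262 km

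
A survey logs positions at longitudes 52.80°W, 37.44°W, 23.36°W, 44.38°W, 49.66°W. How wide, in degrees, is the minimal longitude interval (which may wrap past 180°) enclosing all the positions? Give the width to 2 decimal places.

29.44°

Sort the longitudes: -52.80°, -49.66°, -44.38°, -37.44°, -23.36°.
Eastward gaps between consecutive values (wrapping around): 3.14°, 5.28°, 6.94°, 14.08°, 330.56°.
Largest gap = 330.56° ⇒ minimal covering band is its complement: 360° − 330.56° = 29.44°.
Band runs from -52.80° eastward to -23.36°.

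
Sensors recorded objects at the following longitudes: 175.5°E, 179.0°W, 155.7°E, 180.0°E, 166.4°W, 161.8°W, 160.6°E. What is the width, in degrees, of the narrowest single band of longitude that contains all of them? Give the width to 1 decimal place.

42.5°

Sort the longitudes: -179.0°, -166.4°, -161.8°, +155.7°, +160.6°, +175.5°, +180.0°.
Eastward gaps between consecutive values (wrapping around): 12.6°, 4.6°, 317.5°, 4.9°, 14.9°, 4.5°, 1.0°.
Largest gap = 317.5° ⇒ minimal covering band is its complement: 360° − 317.5° = 42.5°.
Band runs from +155.7° eastward to -161.8°, crossing the antimeridian.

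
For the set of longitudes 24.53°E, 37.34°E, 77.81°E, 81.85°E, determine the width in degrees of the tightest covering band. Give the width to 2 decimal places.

Sort the longitudes: +24.53°, +37.34°, +77.81°, +81.85°.
Eastward gaps between consecutive values (wrapping around): 12.81°, 40.47°, 4.04°, 302.68°.
Largest gap = 302.68° ⇒ minimal covering band is its complement: 360° − 302.68° = 57.32°.
Band runs from +24.53° eastward to +81.85°.

57.32°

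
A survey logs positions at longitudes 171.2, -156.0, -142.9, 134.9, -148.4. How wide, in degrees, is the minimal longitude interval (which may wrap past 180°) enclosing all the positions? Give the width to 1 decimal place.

Sort the longitudes: -156.0°, -148.4°, -142.9°, +134.9°, +171.2°.
Eastward gaps between consecutive values (wrapping around): 7.6°, 5.5°, 277.8°, 36.3°, 32.8°.
Largest gap = 277.8° ⇒ minimal covering band is its complement: 360° − 277.8° = 82.2°.
Band runs from +134.9° eastward to -142.9°, crossing the antimeridian.

82.2°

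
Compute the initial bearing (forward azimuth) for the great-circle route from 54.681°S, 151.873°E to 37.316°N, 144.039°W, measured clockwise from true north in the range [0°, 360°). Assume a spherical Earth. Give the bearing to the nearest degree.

48°

Δλ = -144.039 − 151.873 = -295.912°; wrapped into (−180°, 180°]: 64.088°.
θ = atan2( sin Δλ · cos φ₂ , cos φ₁ · sin φ₂ − sin φ₁ · cos φ₂ · cos Δλ )
  = atan2(0.71535, 0.63404) = 48.448° → normalised to [0°, 360°): 48.448°.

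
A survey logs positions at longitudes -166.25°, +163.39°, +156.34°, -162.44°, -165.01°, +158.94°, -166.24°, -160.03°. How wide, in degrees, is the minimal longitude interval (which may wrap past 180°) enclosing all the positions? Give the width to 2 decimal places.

Sort the longitudes: -166.25°, -166.24°, -165.01°, -162.44°, -160.03°, +156.34°, +158.94°, +163.39°.
Eastward gaps between consecutive values (wrapping around): 0.01°, 1.23°, 2.57°, 2.41°, 316.37°, 2.60°, 4.45°, 30.36°.
Largest gap = 316.37° ⇒ minimal covering band is its complement: 360° − 316.37° = 43.63°.
Band runs from +156.34° eastward to -160.03°, crossing the antimeridian.

43.63°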